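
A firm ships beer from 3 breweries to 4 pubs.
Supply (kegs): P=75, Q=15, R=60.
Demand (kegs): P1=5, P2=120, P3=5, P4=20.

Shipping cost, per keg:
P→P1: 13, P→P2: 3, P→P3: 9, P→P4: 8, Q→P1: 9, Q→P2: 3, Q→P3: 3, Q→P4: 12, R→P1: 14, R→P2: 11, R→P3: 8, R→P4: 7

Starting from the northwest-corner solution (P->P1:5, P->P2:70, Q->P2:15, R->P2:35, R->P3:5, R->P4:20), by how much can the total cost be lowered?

Current plan cost = 5·13 + 70·3 + 15·3 + 35·11 + 5·8 + 20·7 = 885.
Optimal plan:
  P to P2: 75 × 3 = 225
  Q to P2: 15 × 3 = 45
  R to P1: 5 × 14 = 70
  R to P2: 30 × 11 = 330
  R to P3: 5 × 8 = 40
  R to P4: 20 × 7 = 140
Optimal cost = 850.
Saving = 885 − 850 = 35.

35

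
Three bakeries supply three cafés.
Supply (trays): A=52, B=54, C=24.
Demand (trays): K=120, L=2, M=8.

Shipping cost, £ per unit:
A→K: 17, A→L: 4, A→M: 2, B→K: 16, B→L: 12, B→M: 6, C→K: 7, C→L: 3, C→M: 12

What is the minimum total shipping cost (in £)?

1770

A cheapest plan:
  A→K: 42 × £17 = £714
  A→L: 2 × £4 = £8
  A→M: 8 × £2 = £16
  B→K: 54 × £16 = £864
  C→K: 24 × £7 = £168
Total = 714 + 8 + 16 + 864 + 168 = £1770.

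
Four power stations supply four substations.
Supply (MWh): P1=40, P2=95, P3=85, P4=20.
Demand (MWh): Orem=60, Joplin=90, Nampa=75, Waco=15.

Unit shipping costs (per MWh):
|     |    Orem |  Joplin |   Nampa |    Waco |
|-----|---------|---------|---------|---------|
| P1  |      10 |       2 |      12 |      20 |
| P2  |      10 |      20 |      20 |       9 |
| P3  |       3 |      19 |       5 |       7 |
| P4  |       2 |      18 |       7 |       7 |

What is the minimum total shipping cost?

1960

One minimum-cost allocation:
  P1–Joplin: 40 × 2 = 80
  P2–Orem: 30 × 10 = 300
  P2–Joplin: 50 × 20 = 1000
  P2–Waco: 15 × 9 = 135
  P3–Orem: 10 × 3 = 30
  P3–Nampa: 75 × 5 = 375
  P4–Orem: 20 × 2 = 40
Total = 80 + 300 + 1000 + 135 + 30 + 375 + 40 = 1960.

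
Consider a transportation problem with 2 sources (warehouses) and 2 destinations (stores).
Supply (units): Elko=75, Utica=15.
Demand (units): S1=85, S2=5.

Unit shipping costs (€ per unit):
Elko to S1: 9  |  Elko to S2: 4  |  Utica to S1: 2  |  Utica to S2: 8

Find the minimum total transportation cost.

680

Optimal allocation:
  Elko–S1: 70 × €9 = €630
  Elko–S2: 5 × €4 = €20
  Utica–S1: 15 × €2 = €30
Total = 630 + 20 + 30 = €680.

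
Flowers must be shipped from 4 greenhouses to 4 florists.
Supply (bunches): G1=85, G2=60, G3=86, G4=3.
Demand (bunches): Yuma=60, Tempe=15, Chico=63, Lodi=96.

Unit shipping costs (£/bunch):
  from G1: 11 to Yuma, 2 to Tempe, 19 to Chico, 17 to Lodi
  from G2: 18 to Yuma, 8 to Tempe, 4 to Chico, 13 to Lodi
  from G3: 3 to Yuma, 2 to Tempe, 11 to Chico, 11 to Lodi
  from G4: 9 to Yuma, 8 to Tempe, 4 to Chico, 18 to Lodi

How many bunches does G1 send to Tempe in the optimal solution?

Optimal shipments:
  G1 to Tempe: 15 × £2 = £30
  G1 to Lodi: 70 × £17 = £1190
  G2 to Chico: 60 × £4 = £240
  G3 to Yuma: 60 × £3 = £180
  G3 to Lodi: 26 × £11 = £286
  G4 to Chico: 3 × £4 = £12
Total cost = £1938.
So G1→Tempe carries 15 bunches.

15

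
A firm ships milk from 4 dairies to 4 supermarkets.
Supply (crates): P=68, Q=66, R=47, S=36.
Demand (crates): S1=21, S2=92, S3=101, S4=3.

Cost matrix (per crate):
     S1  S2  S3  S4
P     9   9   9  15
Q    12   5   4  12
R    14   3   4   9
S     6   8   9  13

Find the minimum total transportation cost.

1278

A cheapest plan:
  P to S2: 33 × 9 = 297
  P to S3: 35 × 9 = 315
  Q to S3: 66 × 4 = 264
  R to S2: 47 × 3 = 141
  S to S1: 21 × 6 = 126
  S to S2: 12 × 8 = 96
  S to S4: 3 × 13 = 39
Total = 297 + 315 + 264 + 141 + 126 + 96 + 39 = 1278.
(Supply check: P ships 68; Q ships 66; R ships 47; S ships 36.)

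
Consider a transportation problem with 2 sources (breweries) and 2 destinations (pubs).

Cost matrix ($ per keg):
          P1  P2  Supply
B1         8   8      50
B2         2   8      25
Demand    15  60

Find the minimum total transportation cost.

510

An optimal shipping plan:
  B1–P2: 50 × $8 = $400
  B2–P1: 15 × $2 = $30
  B2–P2: 10 × $8 = $80
Total = 400 + 30 + 80 = $510.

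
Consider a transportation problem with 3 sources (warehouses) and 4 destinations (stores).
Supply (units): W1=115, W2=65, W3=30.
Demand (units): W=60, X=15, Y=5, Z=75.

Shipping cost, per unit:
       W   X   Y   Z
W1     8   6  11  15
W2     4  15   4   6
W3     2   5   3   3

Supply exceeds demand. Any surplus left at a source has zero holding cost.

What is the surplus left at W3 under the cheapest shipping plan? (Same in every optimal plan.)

Minimum-cost shipments:
  W1 to W: 45 × 8 = 360
  W1 to X: 15 × 6 = 90
  W2 to W: 15 × 4 = 60
  W2 to Y: 5 × 4 = 20
  W2 to Z: 45 × 6 = 270
  W3 to Z: 30 × 3 = 90
Total cost = 890.
W3 ships 30 of its 30, leaving 0.

0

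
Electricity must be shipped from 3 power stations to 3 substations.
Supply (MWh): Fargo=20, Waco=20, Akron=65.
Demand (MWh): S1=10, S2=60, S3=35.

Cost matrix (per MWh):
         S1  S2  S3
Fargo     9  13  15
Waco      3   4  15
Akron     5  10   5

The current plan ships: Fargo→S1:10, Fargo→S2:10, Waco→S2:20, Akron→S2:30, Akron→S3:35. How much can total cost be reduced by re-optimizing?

Current plan cost = 10·9 + 10·13 + 20·4 + 30·10 + 35·5 = 775.
Optimal plan:
  Fargo–S2: 20 × 13 = 260
  Waco–S2: 20 × 4 = 80
  Akron–S1: 10 × 5 = 50
  Akron–S2: 20 × 10 = 200
  Akron–S3: 35 × 5 = 175
Optimal cost = 765.
Saving = 775 − 765 = 10.

10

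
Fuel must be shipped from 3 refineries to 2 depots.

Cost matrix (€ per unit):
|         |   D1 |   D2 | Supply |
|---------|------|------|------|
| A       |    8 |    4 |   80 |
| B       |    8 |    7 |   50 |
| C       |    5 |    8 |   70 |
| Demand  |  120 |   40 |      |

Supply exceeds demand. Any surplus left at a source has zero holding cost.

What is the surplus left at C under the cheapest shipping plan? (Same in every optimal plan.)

Minimum-cost shipments:
  A to D2: 40 × €4 = €160
  B to D1: 50 × €8 = €400
  C to D1: 70 × €5 = €350
Total cost = €910.
C ships 70 of its 70, leaving 0.

0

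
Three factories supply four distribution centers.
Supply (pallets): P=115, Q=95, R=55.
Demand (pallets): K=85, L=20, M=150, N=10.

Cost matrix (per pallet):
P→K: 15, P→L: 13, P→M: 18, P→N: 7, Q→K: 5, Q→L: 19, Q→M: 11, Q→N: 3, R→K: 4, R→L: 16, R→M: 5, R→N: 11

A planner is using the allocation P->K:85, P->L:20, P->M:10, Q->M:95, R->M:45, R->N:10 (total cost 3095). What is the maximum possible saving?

425

Current plan cost = 85·15 + 20·13 + 10·18 + 95·11 + 45·5 + 10·11 = 3095.
Optimal plan:
  P–L: 20 × 13 = 260
  P–M: 85 × 18 = 1530
  P–N: 10 × 7 = 70
  Q–K: 85 × 5 = 425
  Q–M: 10 × 11 = 110
  R–M: 55 × 5 = 275
Optimal cost = 2670.
Saving = 3095 − 2670 = 425.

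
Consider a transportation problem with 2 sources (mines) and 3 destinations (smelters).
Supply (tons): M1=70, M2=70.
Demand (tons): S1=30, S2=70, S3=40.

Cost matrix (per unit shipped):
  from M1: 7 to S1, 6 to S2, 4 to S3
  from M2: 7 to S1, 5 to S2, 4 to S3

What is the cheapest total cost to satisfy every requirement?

720

An optimal shipping plan:
  M1 to S1: 30 tons
  M1 to S3: 40 tons
  M2 to S2: 70 tons
Total cost = 720.
(Supply check: M1 ships 70; M2 ships 70.)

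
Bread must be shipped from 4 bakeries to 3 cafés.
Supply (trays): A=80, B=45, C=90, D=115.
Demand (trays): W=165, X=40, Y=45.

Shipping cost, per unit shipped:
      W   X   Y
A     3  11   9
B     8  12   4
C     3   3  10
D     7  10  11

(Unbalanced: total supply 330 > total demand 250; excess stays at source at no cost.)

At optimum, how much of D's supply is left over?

80

An optimal plan:
  A→W: 80 × 3 = 240
  B→Y: 45 × 4 = 180
  C→W: 50 × 3 = 150
  C→X: 40 × 3 = 120
  D→W: 35 × 7 = 245
Total cost = 935.
D ships 35 of its 115, leaving 80.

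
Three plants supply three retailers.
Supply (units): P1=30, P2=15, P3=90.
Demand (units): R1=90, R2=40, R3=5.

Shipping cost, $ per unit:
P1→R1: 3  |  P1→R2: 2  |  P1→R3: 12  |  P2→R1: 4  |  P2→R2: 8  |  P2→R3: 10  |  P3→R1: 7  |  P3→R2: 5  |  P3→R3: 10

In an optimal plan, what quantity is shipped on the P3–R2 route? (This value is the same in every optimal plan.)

Solving gives:
  P1–R1: 30 units
  P2–R1: 15 units
  P3–R1: 45 units
  P3–R2: 40 units
  P3–R3: 5 units
Total cost = $715.
So P3→R2 carries 40 units.

40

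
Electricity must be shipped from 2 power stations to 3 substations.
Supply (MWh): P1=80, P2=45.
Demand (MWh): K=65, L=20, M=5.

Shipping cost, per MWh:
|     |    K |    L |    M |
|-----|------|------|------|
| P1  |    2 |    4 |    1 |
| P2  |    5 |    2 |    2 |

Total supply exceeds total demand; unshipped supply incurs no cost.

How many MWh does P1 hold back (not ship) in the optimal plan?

An optimal plan:
  P1 to K: 65 × 2 = 130
  P1 to M: 5 × 1 = 5
  P2 to L: 20 × 2 = 40
Total cost = 175.
P1 ships 70 of its 80, leaving 10.

10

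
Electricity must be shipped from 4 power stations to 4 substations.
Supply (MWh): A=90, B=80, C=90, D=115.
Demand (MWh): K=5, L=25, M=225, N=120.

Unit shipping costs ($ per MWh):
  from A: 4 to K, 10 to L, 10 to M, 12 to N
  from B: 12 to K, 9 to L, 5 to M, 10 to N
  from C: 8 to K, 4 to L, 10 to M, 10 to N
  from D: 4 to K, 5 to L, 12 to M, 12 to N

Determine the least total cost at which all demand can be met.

3365

Optimal allocation:
  A–M: 90 MWh
  B–M: 80 MWh
  C–M: 55 MWh
  C–N: 35 MWh
  D–K: 5 MWh
  D–L: 25 MWh
  D–N: 85 MWh
Total cost = $3365.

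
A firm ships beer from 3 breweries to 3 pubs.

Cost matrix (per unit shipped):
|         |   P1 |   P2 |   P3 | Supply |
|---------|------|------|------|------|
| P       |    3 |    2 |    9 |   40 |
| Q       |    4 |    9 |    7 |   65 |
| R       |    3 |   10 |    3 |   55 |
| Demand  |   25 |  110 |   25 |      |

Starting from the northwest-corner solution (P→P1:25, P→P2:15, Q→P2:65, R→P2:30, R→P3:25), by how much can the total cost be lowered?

Current plan cost = 25·3 + 15·2 + 65·9 + 30·10 + 25·3 = 1065.
Optimal plan:
  P→P2: 40 × 2 = 80
  Q→P2: 65 × 9 = 585
  R→P1: 25 × 3 = 75
  R→P2: 5 × 10 = 50
  R→P3: 25 × 3 = 75
Optimal cost = 865.
Saving = 1065 − 865 = 200.

200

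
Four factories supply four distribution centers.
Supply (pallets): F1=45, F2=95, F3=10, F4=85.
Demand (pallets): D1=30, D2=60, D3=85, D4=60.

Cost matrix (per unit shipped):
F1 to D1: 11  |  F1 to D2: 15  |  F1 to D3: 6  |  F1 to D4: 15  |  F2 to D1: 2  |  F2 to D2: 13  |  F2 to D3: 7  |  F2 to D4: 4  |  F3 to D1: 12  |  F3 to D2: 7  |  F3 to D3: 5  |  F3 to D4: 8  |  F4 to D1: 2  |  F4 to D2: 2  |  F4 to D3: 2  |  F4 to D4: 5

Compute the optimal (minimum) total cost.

One minimum-cost allocation:
  F1->D3: 45 pallets
  F2->D1: 30 pallets
  F2->D3: 5 pallets
  F2->D4: 60 pallets
  F3->D3: 10 pallets
  F4->D2: 60 pallets
  F4->D3: 25 pallets
Total cost = 825.

825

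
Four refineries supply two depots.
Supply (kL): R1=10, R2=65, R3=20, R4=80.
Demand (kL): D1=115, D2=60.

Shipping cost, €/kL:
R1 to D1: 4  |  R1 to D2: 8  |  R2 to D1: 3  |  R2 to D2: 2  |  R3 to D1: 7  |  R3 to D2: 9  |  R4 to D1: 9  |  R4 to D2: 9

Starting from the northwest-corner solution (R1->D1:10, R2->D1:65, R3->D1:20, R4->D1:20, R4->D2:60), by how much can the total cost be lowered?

60

Current plan cost = 10·4 + 65·3 + 20·7 + 20·9 + 60·9 = €1095.
Optimal plan:
  R1–D1: 10 × €4 = €40
  R2–D1: 5 × €3 = €15
  R2–D2: 60 × €2 = €120
  R3–D1: 20 × €7 = €140
  R4–D1: 80 × €9 = €720
Optimal cost = €1035.
Saving = 1095 − 1035 = €60.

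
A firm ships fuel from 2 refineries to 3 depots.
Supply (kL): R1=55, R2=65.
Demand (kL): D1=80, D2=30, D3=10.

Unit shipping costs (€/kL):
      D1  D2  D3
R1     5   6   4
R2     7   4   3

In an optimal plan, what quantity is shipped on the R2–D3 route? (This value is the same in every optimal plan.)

Optimal shipments:
  R1 to D1: 55 × €5 = €275
  R2 to D1: 25 × €7 = €175
  R2 to D2: 30 × €4 = €120
  R2 to D3: 10 × €3 = €30
Total cost = €600.
So R2→D3 carries 10 kL.

10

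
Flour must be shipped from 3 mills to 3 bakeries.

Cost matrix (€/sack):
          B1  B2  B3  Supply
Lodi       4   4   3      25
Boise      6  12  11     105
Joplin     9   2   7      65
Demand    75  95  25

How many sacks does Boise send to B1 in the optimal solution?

The minimum-cost plan:
  Lodi–B3: 25 × €3 = €75
  Boise–B1: 75 × €6 = €450
  Boise–B2: 30 × €12 = €360
  Joplin–B2: 65 × €2 = €130
Total cost = €1015.
So Boise→B1 carries 75 sacks.

75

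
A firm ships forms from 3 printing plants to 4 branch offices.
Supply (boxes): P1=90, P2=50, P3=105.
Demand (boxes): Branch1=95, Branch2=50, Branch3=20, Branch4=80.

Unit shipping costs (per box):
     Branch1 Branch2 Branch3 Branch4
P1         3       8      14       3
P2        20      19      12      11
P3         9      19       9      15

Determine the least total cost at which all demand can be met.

2015

A cheapest plan:
  P1 to Branch1: 10 × 3 = 30
  P1 to Branch2: 50 × 8 = 400
  P1 to Branch4: 30 × 3 = 90
  P2 to Branch4: 50 × 11 = 550
  P3 to Branch1: 85 × 9 = 765
  P3 to Branch3: 20 × 9 = 180
Total = 30 + 400 + 90 + 550 + 765 + 180 = 2015.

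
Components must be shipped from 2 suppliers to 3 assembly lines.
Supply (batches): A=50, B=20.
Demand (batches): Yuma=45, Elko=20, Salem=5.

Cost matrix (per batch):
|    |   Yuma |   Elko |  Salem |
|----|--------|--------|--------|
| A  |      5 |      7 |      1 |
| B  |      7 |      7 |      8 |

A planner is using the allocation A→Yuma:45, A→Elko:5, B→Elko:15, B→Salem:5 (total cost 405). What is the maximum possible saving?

Current plan cost = 45·5 + 5·7 + 15·7 + 5·8 = 405.
Optimal plan:
  A→Yuma: 45 × 5 = 225
  A→Salem: 5 × 1 = 5
  B→Elko: 20 × 7 = 140
Optimal cost = 370.
Saving = 405 − 370 = 35.

35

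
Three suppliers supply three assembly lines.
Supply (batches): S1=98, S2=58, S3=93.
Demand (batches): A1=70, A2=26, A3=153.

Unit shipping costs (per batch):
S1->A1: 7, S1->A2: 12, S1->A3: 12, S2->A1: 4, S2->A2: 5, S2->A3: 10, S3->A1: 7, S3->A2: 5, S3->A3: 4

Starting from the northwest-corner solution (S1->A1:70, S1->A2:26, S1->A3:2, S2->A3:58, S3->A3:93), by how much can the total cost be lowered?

162

Current plan cost = 70·7 + 26·12 + 2·12 + 58·10 + 93·4 = 1778.
Optimal plan:
  S1→A1: 38 × 7 = 266
  S1→A3: 60 × 12 = 720
  S2→A1: 32 × 4 = 128
  S2→A2: 26 × 5 = 130
  S3→A3: 93 × 4 = 372
Optimal cost = 1616.
Saving = 1778 − 1616 = 162.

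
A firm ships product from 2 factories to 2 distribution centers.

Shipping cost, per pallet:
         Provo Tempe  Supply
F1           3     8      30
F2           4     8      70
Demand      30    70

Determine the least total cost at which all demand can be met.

650

One minimum-cost allocation:
  F1->Provo: 30 pallets
  F2->Tempe: 70 pallets
Total cost = 650.
(Supply check: F1 ships 30; F2 ships 70.)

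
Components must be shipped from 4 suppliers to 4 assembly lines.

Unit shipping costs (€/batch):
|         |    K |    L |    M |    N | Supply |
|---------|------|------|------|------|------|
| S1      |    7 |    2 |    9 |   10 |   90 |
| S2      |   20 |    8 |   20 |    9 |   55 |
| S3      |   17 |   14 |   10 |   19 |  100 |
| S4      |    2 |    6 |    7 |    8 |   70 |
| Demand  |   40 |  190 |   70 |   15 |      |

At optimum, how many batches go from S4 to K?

The minimum-cost plan:
  S1->L: 90 × €2 = €180
  S2->L: 40 × €8 = €320
  S2->N: 15 × €9 = €135
  S3->L: 30 × €14 = €420
  S3->M: 70 × €10 = €700
  S4->K: 40 × €2 = €80
  S4->L: 30 × €6 = €180
Total cost = €2015.
So S4→K carries 40 batches.

40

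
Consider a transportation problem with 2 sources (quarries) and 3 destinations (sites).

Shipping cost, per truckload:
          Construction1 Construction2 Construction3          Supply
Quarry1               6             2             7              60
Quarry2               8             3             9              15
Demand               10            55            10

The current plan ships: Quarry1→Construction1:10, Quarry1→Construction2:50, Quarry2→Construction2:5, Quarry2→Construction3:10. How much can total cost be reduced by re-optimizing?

Current plan cost = 10·6 + 50·2 + 5·3 + 10·9 = 265.
Optimal plan:
  Quarry1 to Construction1: 10 truckloads
  Quarry1 to Construction2: 40 truckloads
  Quarry1 to Construction3: 10 truckloads
  Quarry2 to Construction2: 15 truckloads
Optimal cost = 255.
Saving = 265 − 255 = 10.

10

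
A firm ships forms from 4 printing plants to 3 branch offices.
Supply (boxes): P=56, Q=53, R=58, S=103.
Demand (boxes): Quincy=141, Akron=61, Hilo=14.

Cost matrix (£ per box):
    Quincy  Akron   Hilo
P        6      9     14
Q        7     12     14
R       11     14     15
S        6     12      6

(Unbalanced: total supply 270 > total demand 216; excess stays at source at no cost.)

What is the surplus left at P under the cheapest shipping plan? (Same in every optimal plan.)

0

Minimum-cost shipments:
  P–Akron: 56 × £9 = £504
  Q–Quincy: 52 × £7 = £364
  Q–Akron: 1 × £12 = £12
  R–Akron: 4 × £14 = £56
  S–Quincy: 89 × £6 = £534
  S–Hilo: 14 × £6 = £84
Total cost = £1554.
P ships 56 of its 56, leaving 0.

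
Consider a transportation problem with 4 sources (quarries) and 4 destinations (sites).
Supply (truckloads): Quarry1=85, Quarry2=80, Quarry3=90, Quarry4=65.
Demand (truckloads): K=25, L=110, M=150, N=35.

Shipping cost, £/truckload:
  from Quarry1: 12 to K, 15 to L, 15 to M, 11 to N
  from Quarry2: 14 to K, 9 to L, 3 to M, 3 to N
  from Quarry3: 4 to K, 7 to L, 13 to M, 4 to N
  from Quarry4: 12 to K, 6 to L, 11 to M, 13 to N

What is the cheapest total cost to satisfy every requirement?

One minimum-cost allocation:
  Quarry1–M: 70 truckloads
  Quarry1–N: 15 truckloads
  Quarry2–M: 80 truckloads
  Quarry3–K: 25 truckloads
  Quarry3–L: 45 truckloads
  Quarry3–N: 20 truckloads
  Quarry4–L: 65 truckloads
Total cost = £2340.
(Supply check: Quarry1 ships 85; Quarry2 ships 80; Quarry3 ships 90; Quarry4 ships 65.)

2340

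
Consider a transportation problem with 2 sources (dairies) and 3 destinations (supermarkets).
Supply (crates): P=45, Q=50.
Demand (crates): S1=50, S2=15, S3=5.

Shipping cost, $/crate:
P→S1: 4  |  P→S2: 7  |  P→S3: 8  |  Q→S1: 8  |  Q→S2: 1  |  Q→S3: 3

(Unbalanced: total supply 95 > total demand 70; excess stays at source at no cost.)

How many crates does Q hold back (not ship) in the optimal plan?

An optimal plan:
  P to S1: 45 × $4 = $180
  Q to S1: 5 × $8 = $40
  Q to S2: 15 × $1 = $15
  Q to S3: 5 × $3 = $15
Total cost = $250.
Q ships 25 of its 50, leaving 25.

25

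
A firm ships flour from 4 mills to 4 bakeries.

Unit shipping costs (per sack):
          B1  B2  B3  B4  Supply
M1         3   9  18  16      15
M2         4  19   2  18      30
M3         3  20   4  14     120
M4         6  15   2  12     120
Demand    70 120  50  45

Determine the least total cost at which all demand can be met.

2660

One minimum-cost allocation:
  M1->B2: 15 × 9 = 135
  M2->B3: 30 × 2 = 60
  M3->B1: 70 × 3 = 210
  M3->B3: 20 × 4 = 80
  M3->B4: 30 × 14 = 420
  M4->B2: 105 × 15 = 1575
  M4->B4: 15 × 12 = 180
Total = 135 + 60 + 210 + 80 + 420 + 1575 + 180 = 2660.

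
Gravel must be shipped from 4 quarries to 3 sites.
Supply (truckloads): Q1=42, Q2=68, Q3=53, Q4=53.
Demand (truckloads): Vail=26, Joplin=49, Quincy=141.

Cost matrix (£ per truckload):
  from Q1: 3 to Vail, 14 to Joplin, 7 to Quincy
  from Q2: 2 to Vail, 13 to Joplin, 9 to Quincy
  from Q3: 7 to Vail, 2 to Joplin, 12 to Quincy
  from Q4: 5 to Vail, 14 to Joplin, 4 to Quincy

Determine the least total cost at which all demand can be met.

A cheapest plan:
  Q1–Quincy: 42 × £7 = £294
  Q2–Vail: 26 × £2 = £52
  Q2–Quincy: 42 × £9 = £378
  Q3–Joplin: 49 × £2 = £98
  Q3–Quincy: 4 × £12 = £48
  Q4–Quincy: 53 × £4 = £212
Total = 294 + 52 + 378 + 98 + 48 + 212 = £1082.
(Supply check: Q1 ships 42; Q2 ships 68; Q3 ships 53; Q4 ships 53.)

1082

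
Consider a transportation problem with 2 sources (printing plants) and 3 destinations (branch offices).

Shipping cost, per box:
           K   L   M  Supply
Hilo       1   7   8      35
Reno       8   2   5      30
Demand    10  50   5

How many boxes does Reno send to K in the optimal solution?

0

Solving gives:
  Hilo->K: 10 × 1 = 10
  Hilo->L: 20 × 7 = 140
  Hilo->M: 5 × 8 = 40
  Reno->L: 30 × 2 = 60
Total cost = 250.
The route Reno→K is not used.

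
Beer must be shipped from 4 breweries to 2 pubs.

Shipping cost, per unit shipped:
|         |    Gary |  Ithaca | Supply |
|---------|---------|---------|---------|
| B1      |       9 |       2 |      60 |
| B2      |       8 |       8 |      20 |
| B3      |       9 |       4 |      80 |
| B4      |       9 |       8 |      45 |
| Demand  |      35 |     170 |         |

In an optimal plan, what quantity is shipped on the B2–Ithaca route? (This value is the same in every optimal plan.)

0

Solving gives:
  B1->Ithaca: 60 × 2 = 120
  B2->Gary: 20 × 8 = 160
  B3->Ithaca: 80 × 4 = 320
  B4->Gary: 15 × 9 = 135
  B4->Ithaca: 30 × 8 = 240
Total cost = 975.
The route B2→Ithaca is not used.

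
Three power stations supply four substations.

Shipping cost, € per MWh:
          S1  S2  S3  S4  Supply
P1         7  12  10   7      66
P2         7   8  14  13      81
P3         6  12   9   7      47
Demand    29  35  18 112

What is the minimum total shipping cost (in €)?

An optimal shipping plan:
  P1->S4: 66 × €7 = €462
  P2->S1: 29 × €7 = €203
  P2->S2: 35 × €8 = €280
  P2->S3: 17 × €14 = €238
  P3->S3: 1 × €9 = €9
  P3->S4: 46 × €7 = €322
Total = 462 + 203 + 280 + 238 + 9 + 322 = €1514.
(Supply check: P1 ships 66; P2 ships 81; P3 ships 47.)

1514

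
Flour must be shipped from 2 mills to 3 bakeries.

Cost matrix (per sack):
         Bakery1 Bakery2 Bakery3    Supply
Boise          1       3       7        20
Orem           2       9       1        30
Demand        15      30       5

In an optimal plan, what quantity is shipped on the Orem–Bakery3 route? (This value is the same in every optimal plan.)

Optimal shipments:
  Boise–Bakery2: 20 × 3 = 60
  Orem–Bakery1: 15 × 2 = 30
  Orem–Bakery2: 10 × 9 = 90
  Orem–Bakery3: 5 × 1 = 5
Total cost = 185.
So Orem→Bakery3 carries 5 sacks.

5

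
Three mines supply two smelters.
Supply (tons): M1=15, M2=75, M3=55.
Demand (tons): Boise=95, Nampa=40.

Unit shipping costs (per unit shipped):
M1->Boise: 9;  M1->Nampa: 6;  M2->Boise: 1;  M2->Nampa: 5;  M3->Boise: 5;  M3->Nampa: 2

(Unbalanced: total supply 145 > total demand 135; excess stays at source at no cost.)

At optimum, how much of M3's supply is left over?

Minimum-cost shipments:
  M1->Nampa: 5 × 6 = 30
  M2->Boise: 75 × 1 = 75
  M3->Boise: 20 × 5 = 100
  M3->Nampa: 35 × 2 = 70
Total cost = 275.
M3 ships 55 of its 55, leaving 0.

0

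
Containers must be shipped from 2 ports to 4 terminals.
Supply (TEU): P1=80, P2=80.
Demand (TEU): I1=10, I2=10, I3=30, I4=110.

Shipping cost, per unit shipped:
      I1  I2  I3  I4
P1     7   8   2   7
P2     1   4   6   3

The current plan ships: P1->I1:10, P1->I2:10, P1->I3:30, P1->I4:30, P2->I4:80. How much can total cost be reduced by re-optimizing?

Current plan cost = 10·7 + 10·8 + 30·2 + 30·7 + 80·3 = 660.
Optimal plan:
  P1→I2: 10 × 8 = 80
  P1→I3: 30 × 2 = 60
  P1→I4: 40 × 7 = 280
  P2→I1: 10 × 1 = 10
  P2→I4: 70 × 3 = 210
Optimal cost = 640.
Saving = 660 − 640 = 20.

20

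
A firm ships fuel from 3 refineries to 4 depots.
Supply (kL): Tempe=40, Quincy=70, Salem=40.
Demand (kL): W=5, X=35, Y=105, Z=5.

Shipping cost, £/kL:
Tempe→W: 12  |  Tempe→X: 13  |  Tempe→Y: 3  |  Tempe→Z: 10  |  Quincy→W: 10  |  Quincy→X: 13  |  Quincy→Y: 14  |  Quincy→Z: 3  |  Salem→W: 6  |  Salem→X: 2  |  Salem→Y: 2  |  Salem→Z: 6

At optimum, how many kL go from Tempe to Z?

Solving gives:
  Tempe–Y: 40 kL
  Quincy–W: 5 kL
  Quincy–X: 35 kL
  Quincy–Y: 25 kL
  Quincy–Z: 5 kL
  Salem–Y: 40 kL
Total cost = £1070.
The route Tempe→Z is not used.

0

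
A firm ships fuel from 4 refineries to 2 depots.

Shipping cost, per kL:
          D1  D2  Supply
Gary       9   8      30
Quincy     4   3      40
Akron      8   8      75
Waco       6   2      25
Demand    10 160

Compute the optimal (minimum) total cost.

1010

One minimum-cost allocation:
  Gary–D2: 30 × 8 = 240
  Quincy–D2: 40 × 3 = 120
  Akron–D1: 10 × 8 = 80
  Akron–D2: 65 × 8 = 520
  Waco–D2: 25 × 2 = 50
Total = 240 + 120 + 80 + 520 + 50 = 1010.
(Supply check: Gary ships 30; Quincy ships 40; Akron ships 75; Waco ships 25.)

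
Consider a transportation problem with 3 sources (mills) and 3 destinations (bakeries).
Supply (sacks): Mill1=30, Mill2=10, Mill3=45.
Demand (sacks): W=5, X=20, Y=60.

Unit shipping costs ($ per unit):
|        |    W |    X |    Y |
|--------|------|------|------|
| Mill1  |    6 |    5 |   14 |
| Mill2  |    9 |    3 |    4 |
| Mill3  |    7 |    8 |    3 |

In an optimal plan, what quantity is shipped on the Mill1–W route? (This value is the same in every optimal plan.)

Solving gives:
  Mill1->W: 5 × $6 = $30
  Mill1->X: 20 × $5 = $100
  Mill1->Y: 5 × $14 = $70
  Mill2->Y: 10 × $4 = $40
  Mill3->Y: 45 × $3 = $135
Total cost = $375.
So Mill1→W carries 5 sacks.

5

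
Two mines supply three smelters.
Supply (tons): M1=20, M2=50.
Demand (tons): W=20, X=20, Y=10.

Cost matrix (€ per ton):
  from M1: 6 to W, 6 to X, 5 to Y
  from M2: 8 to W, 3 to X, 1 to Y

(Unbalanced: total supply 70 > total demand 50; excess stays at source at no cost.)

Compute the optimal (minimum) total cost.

190

One minimum-cost allocation:
  M1->W: 20 × €6 = €120
  M2->X: 20 × €3 = €60
  M2->Y: 10 × €1 = €10
Total = 120 + 60 + 10 = €190.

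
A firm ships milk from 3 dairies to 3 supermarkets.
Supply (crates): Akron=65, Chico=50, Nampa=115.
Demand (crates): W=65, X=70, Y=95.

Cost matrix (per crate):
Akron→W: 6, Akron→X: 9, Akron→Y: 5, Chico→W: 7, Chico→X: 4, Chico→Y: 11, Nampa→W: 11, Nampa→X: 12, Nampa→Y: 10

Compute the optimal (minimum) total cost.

1780

Optimal allocation:
  Akron->Y: 65 × 5 = 325
  Chico->X: 50 × 4 = 200
  Nampa->W: 65 × 11 = 715
  Nampa->X: 20 × 12 = 240
  Nampa->Y: 30 × 10 = 300
Total = 325 + 200 + 715 + 240 + 300 = 1780.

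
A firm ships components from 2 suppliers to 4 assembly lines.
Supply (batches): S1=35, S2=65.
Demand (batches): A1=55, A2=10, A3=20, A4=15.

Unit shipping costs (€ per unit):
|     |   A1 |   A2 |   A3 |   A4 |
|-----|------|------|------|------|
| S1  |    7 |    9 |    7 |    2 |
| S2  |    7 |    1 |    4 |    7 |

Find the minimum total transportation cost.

Optimal allocation:
  S1 to A1: 20 × €7 = €140
  S1 to A4: 15 × €2 = €30
  S2 to A1: 35 × €7 = €245
  S2 to A2: 10 × €1 = €10
  S2 to A3: 20 × €4 = €80
Total = 140 + 30 + 245 + 10 + 80 = €505.

505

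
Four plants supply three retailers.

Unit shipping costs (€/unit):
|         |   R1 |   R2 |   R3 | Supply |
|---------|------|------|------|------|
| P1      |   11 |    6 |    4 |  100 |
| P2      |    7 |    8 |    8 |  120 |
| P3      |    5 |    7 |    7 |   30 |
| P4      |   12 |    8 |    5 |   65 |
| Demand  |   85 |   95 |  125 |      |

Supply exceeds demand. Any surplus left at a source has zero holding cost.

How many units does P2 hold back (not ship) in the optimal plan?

Minimum-cost shipments:
  P1–R2: 40 × €6 = €240
  P1–R3: 60 × €4 = €240
  P2–R1: 55 × €7 = €385
  P2–R2: 55 × €8 = €440
  P3–R1: 30 × €5 = €150
  P4–R3: 65 × €5 = €325
Total cost = €1780.
P2 ships 110 of its 120, leaving 10.

10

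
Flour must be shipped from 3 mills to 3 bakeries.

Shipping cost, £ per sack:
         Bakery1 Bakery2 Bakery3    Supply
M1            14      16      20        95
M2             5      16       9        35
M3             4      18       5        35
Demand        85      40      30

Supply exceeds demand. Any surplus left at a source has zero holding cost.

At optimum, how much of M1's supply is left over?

An optimal plan:
  M1→Bakery1: 45 sacks
  M1→Bakery2: 40 sacks
  M2→Bakery1: 35 sacks
  M3→Bakery1: 5 sacks
  M3→Bakery3: 30 sacks
Total cost = £1615.
M1 ships 85 of its 95, leaving 10.

10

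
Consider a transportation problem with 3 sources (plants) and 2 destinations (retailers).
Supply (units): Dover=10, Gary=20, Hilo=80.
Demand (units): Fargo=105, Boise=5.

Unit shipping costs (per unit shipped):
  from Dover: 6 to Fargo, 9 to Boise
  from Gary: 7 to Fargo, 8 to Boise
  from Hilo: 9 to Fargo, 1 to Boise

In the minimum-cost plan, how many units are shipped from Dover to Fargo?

10

The minimum-cost plan:
  Dover to Fargo: 10 × 6 = 60
  Gary to Fargo: 20 × 7 = 140
  Hilo to Fargo: 75 × 9 = 675
  Hilo to Boise: 5 × 1 = 5
Total cost = 880.
So Dover→Fargo carries 10 units.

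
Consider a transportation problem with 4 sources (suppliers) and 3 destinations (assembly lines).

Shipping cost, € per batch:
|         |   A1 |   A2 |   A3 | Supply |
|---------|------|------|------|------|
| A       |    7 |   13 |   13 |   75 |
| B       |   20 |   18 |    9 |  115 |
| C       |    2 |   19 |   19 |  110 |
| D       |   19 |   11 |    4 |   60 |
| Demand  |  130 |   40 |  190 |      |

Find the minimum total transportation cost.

A cheapest plan:
  A to A1: 20 batches
  A to A2: 40 batches
  A to A3: 15 batches
  B to A3: 115 batches
  C to A1: 110 batches
  D to A3: 60 batches
Total cost = €2350.

2350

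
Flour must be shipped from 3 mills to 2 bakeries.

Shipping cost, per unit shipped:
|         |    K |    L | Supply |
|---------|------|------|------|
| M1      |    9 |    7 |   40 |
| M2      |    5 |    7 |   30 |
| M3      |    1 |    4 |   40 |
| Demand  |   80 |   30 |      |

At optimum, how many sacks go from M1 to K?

10

Optimal shipments:
  M1–K: 10 × 9 = 90
  M1–L: 30 × 7 = 210
  M2–K: 30 × 5 = 150
  M3–K: 40 × 1 = 40
Total cost = 490.
So M1→K carries 10 sacks.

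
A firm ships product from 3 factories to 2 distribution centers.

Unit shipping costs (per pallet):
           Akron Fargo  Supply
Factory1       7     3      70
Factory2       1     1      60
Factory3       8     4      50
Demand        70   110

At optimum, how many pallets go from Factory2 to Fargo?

0

Optimal shipments:
  Factory1 to Akron: 10 × 7 = 70
  Factory1 to Fargo: 60 × 3 = 180
  Factory2 to Akron: 60 × 1 = 60
  Factory3 to Fargo: 50 × 4 = 200
Total cost = 510.
The route Factory2→Fargo is not used.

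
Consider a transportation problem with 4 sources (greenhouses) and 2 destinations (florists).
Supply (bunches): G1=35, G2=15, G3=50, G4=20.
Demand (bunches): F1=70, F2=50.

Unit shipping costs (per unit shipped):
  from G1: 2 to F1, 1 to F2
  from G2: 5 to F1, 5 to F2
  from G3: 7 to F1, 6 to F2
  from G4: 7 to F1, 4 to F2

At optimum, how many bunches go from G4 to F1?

Solving gives:
  G1->F1: 35 × 2 = 70
  G2->F1: 15 × 5 = 75
  G3->F1: 20 × 7 = 140
  G3->F2: 30 × 6 = 180
  G4->F2: 20 × 4 = 80
Total cost = 545.
The route G4→F1 is not used.

0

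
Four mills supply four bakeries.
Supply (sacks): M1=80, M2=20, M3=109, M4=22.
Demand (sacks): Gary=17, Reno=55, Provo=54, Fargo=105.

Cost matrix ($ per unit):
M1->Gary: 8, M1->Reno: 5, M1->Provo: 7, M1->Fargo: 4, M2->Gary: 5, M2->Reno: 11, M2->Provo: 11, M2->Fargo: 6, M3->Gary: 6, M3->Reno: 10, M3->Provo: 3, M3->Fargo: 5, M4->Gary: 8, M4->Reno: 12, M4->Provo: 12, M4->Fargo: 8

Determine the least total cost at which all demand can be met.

A cheapest plan:
  M1 to Reno: 55 × $5 = $275
  M1 to Fargo: 25 × $4 = $100
  M2 to Gary: 17 × $5 = $85
  M2 to Fargo: 3 × $6 = $18
  M3 to Provo: 54 × $3 = $162
  M3 to Fargo: 55 × $5 = $275
  M4 to Fargo: 22 × $8 = $176
Total = 275 + 100 + 85 + 18 + 162 + 275 + 176 = $1091.
(Supply check: M1 ships 80; M2 ships 20; M3 ships 109; M4 ships 22.)

1091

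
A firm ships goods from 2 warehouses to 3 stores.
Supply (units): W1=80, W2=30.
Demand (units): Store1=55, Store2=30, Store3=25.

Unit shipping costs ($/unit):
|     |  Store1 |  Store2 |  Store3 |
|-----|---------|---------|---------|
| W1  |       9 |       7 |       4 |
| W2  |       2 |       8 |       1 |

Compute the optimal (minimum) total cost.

A cheapest plan:
  W1->Store1: 25 × $9 = $225
  W1->Store2: 30 × $7 = $210
  W1->Store3: 25 × $4 = $100
  W2->Store1: 30 × $2 = $60
Total = 225 + 210 + 100 + 60 = $595.

595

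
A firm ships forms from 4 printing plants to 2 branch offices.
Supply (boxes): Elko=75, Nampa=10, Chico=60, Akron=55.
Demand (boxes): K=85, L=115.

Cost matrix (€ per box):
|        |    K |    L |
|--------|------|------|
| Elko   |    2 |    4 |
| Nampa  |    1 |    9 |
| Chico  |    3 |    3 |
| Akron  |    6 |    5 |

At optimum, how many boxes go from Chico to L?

Solving gives:
  Elko to K: 75 × €2 = €150
  Nampa to K: 10 × €1 = €10
  Chico to L: 60 × €3 = €180
  Akron to L: 55 × €5 = €275
Total cost = €615.
So Chico→L carries 60 boxes.

60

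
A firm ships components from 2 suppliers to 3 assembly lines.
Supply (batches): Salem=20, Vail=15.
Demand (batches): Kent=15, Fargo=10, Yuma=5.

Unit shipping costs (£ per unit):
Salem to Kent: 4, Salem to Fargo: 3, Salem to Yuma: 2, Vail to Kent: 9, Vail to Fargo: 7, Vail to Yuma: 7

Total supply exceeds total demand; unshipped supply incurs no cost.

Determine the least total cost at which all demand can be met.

140

One minimum-cost allocation:
  Salem to Kent: 15 × £4 = £60
  Salem to Yuma: 5 × £2 = £10
  Vail to Fargo: 10 × £7 = £70
Total = 60 + 10 + 70 = £140.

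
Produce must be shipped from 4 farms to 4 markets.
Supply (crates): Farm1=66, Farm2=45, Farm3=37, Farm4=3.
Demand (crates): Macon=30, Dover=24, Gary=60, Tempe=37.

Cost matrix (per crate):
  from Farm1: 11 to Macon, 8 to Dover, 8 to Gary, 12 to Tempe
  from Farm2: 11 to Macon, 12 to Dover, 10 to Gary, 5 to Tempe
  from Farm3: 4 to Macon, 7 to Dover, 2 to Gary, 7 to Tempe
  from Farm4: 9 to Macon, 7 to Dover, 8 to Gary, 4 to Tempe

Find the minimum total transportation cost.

940

A cheapest plan:
  Farm1->Dover: 24 × 8 = 192
  Farm1->Gary: 42 × 8 = 336
  Farm2->Macon: 8 × 11 = 88
  Farm2->Tempe: 37 × 5 = 185
  Farm3->Macon: 19 × 4 = 76
  Farm3->Gary: 18 × 2 = 36
  Farm4->Macon: 3 × 9 = 27
Total = 192 + 336 + 88 + 185 + 76 + 36 + 27 = 940.
(Supply check: Farm1 ships 66; Farm2 ships 45; Farm3 ships 37; Farm4 ships 3.)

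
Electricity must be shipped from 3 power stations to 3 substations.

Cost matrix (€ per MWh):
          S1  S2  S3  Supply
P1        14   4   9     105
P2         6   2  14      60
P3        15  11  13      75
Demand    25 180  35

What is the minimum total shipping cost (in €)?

An optimal shipping plan:
  P1–S2: 105 × €4 = €420
  P2–S2: 60 × €2 = €120
  P3–S1: 25 × €15 = €375
  P3–S2: 15 × €11 = €165
  P3–S3: 35 × €13 = €455
Total = 420 + 120 + 375 + 165 + 455 = €1535.

1535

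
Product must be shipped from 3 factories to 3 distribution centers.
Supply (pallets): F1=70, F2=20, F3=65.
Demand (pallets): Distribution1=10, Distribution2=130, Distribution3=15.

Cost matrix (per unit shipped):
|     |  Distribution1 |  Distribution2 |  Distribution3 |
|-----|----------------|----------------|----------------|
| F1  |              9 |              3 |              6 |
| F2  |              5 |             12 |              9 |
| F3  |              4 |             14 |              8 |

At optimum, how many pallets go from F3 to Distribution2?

40

The minimum-cost plan:
  F1->Distribution2: 70 × 3 = 210
  F2->Distribution2: 20 × 12 = 240
  F3->Distribution1: 10 × 4 = 40
  F3->Distribution2: 40 × 14 = 560
  F3->Distribution3: 15 × 8 = 120
Total cost = 1170.
So F3→Distribution2 carries 40 pallets.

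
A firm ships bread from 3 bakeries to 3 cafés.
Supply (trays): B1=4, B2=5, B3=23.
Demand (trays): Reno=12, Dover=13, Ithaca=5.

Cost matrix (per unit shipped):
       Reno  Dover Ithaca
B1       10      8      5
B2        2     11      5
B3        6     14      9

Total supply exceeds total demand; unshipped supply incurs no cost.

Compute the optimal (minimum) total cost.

One minimum-cost allocation:
  B1→Dover: 4 trays
  B2→Ithaca: 5 trays
  B3→Reno: 12 trays
  B3→Dover: 9 trays
Total cost = 255.

255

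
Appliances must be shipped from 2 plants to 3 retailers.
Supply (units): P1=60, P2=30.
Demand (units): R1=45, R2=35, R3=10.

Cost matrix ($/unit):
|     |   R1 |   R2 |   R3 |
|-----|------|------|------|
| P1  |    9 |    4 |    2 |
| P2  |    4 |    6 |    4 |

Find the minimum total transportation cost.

415

One minimum-cost allocation:
  P1–R1: 15 × $9 = $135
  P1–R2: 35 × $4 = $140
  P1–R3: 10 × $2 = $20
  P2–R1: 30 × $4 = $120
Total = 135 + 140 + 20 + 120 = $415.
(Supply check: P1 ships 60; P2 ships 30.)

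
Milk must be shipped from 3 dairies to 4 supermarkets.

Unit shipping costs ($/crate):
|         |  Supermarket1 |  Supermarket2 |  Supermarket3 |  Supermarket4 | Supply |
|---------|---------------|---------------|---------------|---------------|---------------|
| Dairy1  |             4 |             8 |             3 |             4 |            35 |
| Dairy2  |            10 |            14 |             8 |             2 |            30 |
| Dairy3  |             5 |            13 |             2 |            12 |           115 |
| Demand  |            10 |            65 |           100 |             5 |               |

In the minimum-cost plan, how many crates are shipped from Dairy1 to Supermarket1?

Optimal shipments:
  Dairy1→Supermarket2: 35 × $8 = $280
  Dairy2→Supermarket2: 25 × $14 = $350
  Dairy2→Supermarket4: 5 × $2 = $10
  Dairy3→Supermarket1: 10 × $5 = $50
  Dairy3→Supermarket2: 5 × $13 = $65
  Dairy3→Supermarket3: 100 × $2 = $200
Total cost = $955.
The route Dairy1→Supermarket1 is not used.

0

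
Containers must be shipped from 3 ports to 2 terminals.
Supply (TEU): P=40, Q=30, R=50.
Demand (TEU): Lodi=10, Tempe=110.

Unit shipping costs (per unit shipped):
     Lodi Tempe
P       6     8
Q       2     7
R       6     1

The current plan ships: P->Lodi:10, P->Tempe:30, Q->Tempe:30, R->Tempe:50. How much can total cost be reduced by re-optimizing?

30

Current plan cost = 10·6 + 30·8 + 30·7 + 50·1 = 560.
Optimal plan:
  P→Tempe: 40 × 8 = 320
  Q→Lodi: 10 × 2 = 20
  Q→Tempe: 20 × 7 = 140
  R→Tempe: 50 × 1 = 50
Optimal cost = 530.
Saving = 560 − 530 = 30.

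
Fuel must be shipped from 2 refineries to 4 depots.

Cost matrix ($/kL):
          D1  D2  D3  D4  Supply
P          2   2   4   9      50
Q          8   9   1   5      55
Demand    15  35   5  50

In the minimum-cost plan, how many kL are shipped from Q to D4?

Optimal shipments:
  P->D1: 15 × $2 = $30
  P->D2: 35 × $2 = $70
  Q->D3: 5 × $1 = $5
  Q->D4: 50 × $5 = $250
Total cost = $355.
So Q→D4 carries 50 kL.

50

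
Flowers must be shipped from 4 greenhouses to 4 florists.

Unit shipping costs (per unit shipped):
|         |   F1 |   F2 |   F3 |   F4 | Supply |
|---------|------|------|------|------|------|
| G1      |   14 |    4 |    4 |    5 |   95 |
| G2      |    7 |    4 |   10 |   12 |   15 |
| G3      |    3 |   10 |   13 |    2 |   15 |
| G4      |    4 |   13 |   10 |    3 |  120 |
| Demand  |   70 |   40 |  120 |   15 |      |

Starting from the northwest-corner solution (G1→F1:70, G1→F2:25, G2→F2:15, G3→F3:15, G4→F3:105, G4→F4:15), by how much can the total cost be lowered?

1180

Current plan cost = 70·14 + 25·4 + 15·4 + 15·13 + 105·10 + 15·3 = 2430.
Optimal plan:
  G1->F2: 25 × 4 = 100
  G1->F3: 70 × 4 = 280
  G2->F2: 15 × 4 = 60
  G3->F1: 15 × 3 = 45
  G4->F1: 55 × 4 = 220
  G4->F3: 50 × 10 = 500
  G4->F4: 15 × 3 = 45
Optimal cost = 1250.
Saving = 2430 − 1250 = 1180.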